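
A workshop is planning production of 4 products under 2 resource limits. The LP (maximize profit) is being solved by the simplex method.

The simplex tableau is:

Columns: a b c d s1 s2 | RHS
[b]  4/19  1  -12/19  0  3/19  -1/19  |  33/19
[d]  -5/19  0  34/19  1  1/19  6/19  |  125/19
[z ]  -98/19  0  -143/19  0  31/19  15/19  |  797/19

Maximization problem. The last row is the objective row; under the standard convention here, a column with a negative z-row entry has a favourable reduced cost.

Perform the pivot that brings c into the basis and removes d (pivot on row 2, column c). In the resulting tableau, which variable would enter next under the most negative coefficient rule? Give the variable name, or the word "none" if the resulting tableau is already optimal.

Pivot element 34/19. New z-row = old z-row − (-143/19)·(row 2/(34/19)).
Updated z-row coefficients: a: -213/34, b: 0, c: 0, d: 143/34, s1: 63/34, s2: 36/17.
The most negative is -213/34 in column a, so a would enter next.

a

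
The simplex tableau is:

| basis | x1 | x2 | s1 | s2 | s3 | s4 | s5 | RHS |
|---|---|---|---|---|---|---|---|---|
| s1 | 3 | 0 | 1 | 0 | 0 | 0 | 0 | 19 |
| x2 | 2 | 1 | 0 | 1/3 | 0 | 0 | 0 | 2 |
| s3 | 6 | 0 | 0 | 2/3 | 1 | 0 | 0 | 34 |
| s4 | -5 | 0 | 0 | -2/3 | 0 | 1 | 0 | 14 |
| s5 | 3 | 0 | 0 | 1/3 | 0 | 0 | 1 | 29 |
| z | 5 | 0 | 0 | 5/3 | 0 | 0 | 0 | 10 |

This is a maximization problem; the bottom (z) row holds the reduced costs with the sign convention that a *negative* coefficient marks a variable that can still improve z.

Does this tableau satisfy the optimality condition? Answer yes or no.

No objective-row coefficient is strictly negative, so no entering variable exists; the tableau is optimal.

yes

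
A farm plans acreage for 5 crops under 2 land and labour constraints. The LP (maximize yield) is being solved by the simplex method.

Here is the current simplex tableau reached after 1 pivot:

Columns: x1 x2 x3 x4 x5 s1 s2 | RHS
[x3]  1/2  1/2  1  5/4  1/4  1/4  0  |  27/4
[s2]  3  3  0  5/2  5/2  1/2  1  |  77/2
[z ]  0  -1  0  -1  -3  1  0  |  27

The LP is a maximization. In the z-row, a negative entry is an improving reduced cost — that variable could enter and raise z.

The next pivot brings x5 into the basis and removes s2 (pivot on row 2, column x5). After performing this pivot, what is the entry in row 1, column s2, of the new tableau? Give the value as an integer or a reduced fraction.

-1/10

Pivot element is row 2, column x5: 5/2.
Normalize row 2: new (row 2, s2) = 1/(5/2) = 2/5.
row 1 ← row 1 − (1/4)·(new row 2): 0 − (1/4)·(2/5) = -1/10.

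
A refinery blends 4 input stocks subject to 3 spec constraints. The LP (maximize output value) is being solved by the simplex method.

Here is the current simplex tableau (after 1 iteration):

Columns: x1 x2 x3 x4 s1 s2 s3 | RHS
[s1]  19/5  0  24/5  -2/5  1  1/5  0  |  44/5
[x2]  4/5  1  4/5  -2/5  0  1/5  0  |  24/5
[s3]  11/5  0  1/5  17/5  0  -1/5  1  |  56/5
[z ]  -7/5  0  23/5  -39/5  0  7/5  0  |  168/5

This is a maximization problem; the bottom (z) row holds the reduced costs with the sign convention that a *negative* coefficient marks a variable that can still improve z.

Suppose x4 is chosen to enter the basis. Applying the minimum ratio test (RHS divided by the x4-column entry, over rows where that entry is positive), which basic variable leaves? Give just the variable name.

s3

Ratios: row 1 (s1): entry -2/5 ≤ 0, skip; row 2 (x2): entry -2/5 ≤ 0, skip; row 3 (s3): (56/5)/(17/5) = 56/17.
Minimum ratio 56/17 is in the s3 row, so s3 leaves.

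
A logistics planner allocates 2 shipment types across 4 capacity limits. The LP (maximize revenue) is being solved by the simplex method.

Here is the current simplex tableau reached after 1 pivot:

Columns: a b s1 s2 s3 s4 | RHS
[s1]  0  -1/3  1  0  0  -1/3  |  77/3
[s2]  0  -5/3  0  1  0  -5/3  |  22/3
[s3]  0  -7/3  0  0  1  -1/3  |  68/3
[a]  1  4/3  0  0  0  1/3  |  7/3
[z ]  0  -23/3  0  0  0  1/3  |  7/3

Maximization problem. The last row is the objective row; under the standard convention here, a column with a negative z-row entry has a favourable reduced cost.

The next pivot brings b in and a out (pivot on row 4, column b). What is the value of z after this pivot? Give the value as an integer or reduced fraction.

Minimum ratio for b: (7/3)/(4/3) = 7/4.
z changes by −(z-row coeff of b)·ratio = −(-23/3)·(7/4) = 161/12.
New z = 7/3 + (161/12) = 63/4.

63/4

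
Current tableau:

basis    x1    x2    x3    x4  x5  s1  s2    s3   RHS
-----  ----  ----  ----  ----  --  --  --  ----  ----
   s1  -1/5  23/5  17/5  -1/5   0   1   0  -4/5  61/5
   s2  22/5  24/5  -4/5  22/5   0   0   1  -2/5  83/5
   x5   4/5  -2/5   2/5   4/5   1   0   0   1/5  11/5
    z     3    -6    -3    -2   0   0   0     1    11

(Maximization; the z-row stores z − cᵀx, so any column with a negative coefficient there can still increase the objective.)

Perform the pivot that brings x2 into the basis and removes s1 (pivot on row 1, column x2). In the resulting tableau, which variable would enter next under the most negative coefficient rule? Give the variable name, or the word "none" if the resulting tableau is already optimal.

Pivot element 23/5. New z-row = old z-row − (-6)·(row 1/(23/5)).
Updated z-row coefficients: x1: 63/23, x2: 0, x3: 33/23, x4: -52/23, x5: 0, s1: 30/23, s2: 0, s3: -1/23.
The most negative is -52/23 in column x4, so x4 would enter next.

x4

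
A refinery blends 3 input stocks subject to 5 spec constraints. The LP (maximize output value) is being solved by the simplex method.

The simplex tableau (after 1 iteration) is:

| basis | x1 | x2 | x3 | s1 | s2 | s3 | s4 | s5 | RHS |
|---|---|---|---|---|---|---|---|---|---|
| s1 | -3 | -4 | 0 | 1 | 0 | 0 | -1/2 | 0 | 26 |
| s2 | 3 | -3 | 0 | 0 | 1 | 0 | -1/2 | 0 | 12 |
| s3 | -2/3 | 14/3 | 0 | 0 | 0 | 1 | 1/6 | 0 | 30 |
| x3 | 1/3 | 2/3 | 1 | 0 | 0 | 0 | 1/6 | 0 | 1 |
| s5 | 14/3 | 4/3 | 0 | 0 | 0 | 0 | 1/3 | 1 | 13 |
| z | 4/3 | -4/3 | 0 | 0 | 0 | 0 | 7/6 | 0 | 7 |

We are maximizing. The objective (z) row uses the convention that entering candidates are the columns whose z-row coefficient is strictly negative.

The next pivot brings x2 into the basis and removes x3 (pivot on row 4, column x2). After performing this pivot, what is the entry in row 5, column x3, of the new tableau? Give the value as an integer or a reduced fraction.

Pivot element is row 4, column x2: 2/3.
Normalize row 4: new (row 4, x3) = 1/(2/3) = 3/2.
row 5 ← row 5 − (4/3)·(new row 4): 0 − (4/3)·(3/2) = -2.

-2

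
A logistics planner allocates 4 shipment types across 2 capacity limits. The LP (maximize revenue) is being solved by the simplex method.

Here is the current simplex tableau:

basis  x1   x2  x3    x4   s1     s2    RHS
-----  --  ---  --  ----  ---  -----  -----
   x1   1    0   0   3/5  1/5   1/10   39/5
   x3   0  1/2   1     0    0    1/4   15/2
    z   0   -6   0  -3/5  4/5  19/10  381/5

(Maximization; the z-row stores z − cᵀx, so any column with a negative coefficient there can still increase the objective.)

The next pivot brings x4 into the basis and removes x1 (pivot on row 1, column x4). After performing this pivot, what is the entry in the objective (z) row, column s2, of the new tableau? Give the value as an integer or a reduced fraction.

2

Pivot element is row 1, column x4: 3/5.
Normalize row 1: new (row 1, s2) = (1/10)/(3/5) = 1/6.
z-row ← z-row − (-3/5)·(new row 1): 19/10 − (-3/5)·(1/6) = 2.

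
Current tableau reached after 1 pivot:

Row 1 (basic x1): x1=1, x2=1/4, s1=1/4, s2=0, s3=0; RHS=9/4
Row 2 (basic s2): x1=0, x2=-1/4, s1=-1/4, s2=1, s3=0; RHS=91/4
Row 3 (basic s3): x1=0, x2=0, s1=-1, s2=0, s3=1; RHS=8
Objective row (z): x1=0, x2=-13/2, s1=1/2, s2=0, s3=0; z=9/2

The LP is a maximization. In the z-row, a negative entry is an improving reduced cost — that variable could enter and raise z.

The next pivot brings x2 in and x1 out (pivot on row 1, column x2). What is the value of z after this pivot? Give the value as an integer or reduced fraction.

Minimum ratio for x2: (9/4)/(1/4) = 9.
z changes by −(z-row coeff of x2)·ratio = −(-13/2)·9 = 117/2.
New z = 9/2 + (117/2) = 63.

63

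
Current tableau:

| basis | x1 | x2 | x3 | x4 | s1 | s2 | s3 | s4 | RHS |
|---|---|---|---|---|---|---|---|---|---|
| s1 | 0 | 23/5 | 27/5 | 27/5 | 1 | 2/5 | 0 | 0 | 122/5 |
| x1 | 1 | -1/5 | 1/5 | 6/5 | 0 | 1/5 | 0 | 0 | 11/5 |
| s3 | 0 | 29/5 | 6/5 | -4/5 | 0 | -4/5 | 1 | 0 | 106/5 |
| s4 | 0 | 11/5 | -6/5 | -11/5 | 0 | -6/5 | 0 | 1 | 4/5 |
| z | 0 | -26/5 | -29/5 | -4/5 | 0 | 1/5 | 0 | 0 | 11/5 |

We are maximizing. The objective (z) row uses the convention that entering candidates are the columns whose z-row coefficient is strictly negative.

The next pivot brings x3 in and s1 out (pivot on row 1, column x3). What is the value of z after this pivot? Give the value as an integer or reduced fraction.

Minimum ratio for x3: (122/5)/(27/5) = 122/27.
z changes by −(z-row coeff of x3)·ratio = −(-29/5)·(122/27) = 3538/135.
New z = 11/5 + (3538/135) = 767/27.

767/27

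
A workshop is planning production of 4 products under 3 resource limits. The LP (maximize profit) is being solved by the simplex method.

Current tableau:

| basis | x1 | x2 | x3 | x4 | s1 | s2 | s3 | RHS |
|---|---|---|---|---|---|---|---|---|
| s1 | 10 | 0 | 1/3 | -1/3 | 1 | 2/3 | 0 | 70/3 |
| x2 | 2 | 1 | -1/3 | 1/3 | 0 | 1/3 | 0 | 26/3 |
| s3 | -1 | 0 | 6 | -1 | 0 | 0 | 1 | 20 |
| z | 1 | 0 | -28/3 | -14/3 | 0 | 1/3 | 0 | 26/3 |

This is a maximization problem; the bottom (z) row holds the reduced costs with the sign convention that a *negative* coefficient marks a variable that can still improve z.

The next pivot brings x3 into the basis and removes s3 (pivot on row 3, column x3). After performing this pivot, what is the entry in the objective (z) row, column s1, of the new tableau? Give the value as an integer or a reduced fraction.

Pivot element is row 3, column x3: 6.
Normalize row 3: new (row 3, s1) = 0/6 = 0.
z-row ← z-row − (-28/3)·(new row 3): 0 − (-28/3)·0 = 0.

0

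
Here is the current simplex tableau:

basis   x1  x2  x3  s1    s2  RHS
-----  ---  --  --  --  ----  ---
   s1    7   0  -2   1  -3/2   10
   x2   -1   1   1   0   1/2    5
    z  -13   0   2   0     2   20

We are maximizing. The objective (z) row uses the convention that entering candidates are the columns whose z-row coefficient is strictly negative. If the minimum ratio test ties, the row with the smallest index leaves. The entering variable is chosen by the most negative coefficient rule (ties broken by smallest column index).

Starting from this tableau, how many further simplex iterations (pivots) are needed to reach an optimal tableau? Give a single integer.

3

pivot: x1 in, s1 out → z = 270/7
pivot: x3 in, x2 out → z = 54
pivot: s2 in, x3 out → z = 225/4
No improving column remains; optimal.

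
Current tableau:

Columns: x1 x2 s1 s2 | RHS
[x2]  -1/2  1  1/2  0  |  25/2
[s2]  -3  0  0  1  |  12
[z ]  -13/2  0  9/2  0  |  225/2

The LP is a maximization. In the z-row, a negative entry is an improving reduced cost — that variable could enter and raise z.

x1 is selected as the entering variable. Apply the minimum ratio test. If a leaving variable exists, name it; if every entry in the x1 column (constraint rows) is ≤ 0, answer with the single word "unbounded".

x1-column entries: row 1: -1/2, row 2: -3. All ≤ 0, so x1 can increase without bound; the LP is unbounded in this direction.

unbounded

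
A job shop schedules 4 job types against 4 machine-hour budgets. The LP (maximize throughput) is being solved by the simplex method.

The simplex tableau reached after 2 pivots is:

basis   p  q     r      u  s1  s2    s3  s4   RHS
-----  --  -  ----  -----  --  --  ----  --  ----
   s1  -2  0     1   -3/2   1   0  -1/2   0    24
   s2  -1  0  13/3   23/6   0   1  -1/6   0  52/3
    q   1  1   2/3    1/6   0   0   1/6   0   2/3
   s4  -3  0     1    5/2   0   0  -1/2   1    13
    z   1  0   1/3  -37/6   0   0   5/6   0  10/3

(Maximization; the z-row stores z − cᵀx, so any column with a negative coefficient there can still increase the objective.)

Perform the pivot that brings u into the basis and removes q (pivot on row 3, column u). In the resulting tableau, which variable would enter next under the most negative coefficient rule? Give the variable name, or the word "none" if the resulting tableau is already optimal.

none

Pivot element 1/6. New z-row = old z-row − (-37/6)·(row 3/(1/6)).
Updated z-row coefficients: p: 38, q: 37, r: 25, u: 0, s1: 0, s2: 0, s3: 7, s4: 0.
No coefficient is strictly negative; the tableau after this pivot is optimal.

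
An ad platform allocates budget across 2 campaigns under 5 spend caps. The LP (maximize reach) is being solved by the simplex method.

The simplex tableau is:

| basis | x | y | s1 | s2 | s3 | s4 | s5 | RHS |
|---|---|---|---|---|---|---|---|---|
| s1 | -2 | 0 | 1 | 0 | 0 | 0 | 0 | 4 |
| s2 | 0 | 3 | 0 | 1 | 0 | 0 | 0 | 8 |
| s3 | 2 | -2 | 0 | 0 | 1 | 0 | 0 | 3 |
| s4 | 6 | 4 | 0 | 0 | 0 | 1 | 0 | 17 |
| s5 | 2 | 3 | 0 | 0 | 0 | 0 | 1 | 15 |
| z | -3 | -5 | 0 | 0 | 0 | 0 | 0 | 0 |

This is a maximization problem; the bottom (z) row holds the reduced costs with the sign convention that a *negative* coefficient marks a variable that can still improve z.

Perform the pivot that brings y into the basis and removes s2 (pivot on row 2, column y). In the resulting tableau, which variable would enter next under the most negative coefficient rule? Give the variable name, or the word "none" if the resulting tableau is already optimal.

x

Pivot element 3. New z-row = old z-row − (-5)·(row 2/3).
Updated z-row coefficients: x: -3, y: 0, s1: 0, s2: 5/3, s3: 0, s4: 0, s5: 0.
The most negative is -3 in column x, so x would enter next.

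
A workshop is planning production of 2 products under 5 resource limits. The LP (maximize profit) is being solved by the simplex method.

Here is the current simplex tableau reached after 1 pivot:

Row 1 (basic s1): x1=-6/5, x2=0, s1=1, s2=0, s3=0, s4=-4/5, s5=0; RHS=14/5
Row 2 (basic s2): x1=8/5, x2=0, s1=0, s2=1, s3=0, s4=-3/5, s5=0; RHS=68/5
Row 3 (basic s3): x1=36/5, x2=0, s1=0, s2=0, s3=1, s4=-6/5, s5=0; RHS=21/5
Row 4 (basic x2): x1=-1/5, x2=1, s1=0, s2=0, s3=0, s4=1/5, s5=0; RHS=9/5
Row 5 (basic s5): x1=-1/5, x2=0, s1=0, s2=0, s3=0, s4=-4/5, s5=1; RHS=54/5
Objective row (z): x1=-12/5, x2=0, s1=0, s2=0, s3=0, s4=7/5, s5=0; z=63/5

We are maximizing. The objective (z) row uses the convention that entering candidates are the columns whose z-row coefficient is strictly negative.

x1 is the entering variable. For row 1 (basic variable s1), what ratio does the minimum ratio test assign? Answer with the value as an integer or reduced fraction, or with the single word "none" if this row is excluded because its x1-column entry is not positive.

The x1 entry in row 1 is -6/5 ≤ 0, so this row gives no ratio.

none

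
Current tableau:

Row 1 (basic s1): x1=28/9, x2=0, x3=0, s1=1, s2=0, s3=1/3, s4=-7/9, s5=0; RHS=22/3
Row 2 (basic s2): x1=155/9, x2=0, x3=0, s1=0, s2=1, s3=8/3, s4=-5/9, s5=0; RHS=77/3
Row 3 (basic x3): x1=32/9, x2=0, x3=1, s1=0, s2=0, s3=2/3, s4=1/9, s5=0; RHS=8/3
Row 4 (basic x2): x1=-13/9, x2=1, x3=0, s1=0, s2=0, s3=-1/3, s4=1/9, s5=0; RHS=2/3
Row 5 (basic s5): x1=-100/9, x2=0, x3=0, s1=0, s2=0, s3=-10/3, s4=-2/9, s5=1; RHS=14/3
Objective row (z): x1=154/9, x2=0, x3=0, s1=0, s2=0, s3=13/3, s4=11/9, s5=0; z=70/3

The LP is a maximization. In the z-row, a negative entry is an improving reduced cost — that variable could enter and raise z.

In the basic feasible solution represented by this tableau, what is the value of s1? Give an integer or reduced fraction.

s1 is basic (row 1); its value is the RHS of that row: 22/3.

22/3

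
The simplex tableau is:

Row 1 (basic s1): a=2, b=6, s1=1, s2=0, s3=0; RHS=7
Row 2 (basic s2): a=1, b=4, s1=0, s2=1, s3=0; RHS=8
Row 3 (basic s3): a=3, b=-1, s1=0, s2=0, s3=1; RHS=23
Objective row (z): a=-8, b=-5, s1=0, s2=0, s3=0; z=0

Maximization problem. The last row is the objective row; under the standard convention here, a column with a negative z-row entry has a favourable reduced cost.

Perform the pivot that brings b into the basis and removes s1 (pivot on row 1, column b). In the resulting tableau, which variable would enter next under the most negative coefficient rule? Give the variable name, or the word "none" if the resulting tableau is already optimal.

Pivot element 6. New z-row = old z-row − (-5)·(row 1/6).
Updated z-row coefficients: a: -19/3, b: 0, s1: 5/6, s2: 0, s3: 0.
The most negative is -19/3 in column a, so a would enter next.

a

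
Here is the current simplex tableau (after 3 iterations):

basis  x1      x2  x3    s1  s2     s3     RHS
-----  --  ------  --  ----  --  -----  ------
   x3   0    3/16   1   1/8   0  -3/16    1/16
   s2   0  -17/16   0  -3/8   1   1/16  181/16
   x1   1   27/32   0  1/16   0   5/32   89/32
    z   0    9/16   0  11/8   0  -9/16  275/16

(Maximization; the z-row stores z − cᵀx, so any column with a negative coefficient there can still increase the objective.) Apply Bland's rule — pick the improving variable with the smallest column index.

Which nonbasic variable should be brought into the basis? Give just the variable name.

s3

Objective-row coefficients: x1: 0, x2: 9/16, x3: 0, s1: 11/8, s2: 0, s3: -9/16.
Improving columns: s3. Bland's rule picks the smallest column index → s3.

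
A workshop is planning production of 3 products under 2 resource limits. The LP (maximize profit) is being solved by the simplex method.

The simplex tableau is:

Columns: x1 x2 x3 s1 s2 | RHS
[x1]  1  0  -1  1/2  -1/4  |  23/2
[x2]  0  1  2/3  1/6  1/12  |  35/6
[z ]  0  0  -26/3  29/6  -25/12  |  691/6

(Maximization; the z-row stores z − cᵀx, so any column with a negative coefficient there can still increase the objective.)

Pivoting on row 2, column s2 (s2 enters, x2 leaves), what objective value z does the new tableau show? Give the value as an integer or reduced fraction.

261

Minimum ratio for s2: (35/6)/(1/12) = 70.
z changes by −(z-row coeff of s2)·ratio = −(-25/12)·70 = 875/6.
New z = 691/6 + (875/6) = 261.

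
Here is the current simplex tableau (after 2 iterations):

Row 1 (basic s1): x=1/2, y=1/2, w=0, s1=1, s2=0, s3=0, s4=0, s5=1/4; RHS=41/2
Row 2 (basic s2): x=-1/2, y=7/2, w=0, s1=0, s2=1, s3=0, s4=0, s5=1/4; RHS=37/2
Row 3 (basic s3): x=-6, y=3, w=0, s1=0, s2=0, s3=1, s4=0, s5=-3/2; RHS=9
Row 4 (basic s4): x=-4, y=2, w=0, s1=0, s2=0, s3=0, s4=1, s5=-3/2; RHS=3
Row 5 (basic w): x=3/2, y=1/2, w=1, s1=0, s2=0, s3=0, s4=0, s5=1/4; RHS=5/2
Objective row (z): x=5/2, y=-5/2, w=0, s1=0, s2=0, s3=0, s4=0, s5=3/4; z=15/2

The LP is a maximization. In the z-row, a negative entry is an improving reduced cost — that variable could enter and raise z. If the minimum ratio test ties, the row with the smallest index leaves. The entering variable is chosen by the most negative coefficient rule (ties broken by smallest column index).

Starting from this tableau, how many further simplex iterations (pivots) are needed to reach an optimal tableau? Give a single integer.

3

pivot: y in, s4 out → z = 45/4
pivot: x in, w out → z = 13
pivot: s5 in, x out → z = 72/5
No improving column remains; optimal.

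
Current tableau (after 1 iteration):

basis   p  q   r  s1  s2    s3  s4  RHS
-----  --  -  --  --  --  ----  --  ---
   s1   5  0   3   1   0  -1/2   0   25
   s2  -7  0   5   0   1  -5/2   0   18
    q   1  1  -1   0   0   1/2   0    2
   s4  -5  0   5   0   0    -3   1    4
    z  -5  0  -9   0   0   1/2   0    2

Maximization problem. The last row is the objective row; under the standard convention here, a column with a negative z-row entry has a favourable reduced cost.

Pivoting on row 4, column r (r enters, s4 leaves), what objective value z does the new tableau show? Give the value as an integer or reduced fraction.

46/5

Minimum ratio for r: 4/5 = 4/5.
z changes by −(z-row coeff of r)·ratio = −(-9)·(4/5) = 36/5.
New z = 2 + (36/5) = 46/5.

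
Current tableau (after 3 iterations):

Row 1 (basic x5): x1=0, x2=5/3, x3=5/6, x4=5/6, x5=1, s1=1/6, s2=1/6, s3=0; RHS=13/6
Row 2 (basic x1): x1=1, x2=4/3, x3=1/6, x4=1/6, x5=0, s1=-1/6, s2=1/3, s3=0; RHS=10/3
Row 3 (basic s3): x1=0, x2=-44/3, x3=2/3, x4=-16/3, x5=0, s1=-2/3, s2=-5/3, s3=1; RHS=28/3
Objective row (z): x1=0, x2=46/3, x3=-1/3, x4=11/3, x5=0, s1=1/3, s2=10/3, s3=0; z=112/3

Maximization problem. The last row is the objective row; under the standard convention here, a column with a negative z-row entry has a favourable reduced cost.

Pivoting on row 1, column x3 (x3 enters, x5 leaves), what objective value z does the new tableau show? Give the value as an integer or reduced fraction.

191/5

Minimum ratio for x3: (13/6)/(5/6) = 13/5.
z changes by −(z-row coeff of x3)·ratio = −(-1/3)·(13/5) = 13/15.
New z = 112/3 + (13/15) = 191/5.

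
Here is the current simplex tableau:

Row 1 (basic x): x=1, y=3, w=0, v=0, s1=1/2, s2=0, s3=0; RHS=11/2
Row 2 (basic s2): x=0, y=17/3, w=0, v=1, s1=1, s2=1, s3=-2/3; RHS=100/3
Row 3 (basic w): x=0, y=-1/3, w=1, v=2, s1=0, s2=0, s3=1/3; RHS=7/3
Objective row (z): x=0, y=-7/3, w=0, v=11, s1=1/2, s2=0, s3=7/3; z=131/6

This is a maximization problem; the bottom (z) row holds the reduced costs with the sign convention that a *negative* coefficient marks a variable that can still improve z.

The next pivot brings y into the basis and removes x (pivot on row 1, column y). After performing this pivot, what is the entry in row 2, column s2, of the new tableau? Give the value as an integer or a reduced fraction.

Pivot element is row 1, column y: 3.
Normalize row 1: new (row 1, s2) = 0/3 = 0.
row 2 ← row 2 − (17/3)·(new row 1): 1 − (17/3)·0 = 1.

1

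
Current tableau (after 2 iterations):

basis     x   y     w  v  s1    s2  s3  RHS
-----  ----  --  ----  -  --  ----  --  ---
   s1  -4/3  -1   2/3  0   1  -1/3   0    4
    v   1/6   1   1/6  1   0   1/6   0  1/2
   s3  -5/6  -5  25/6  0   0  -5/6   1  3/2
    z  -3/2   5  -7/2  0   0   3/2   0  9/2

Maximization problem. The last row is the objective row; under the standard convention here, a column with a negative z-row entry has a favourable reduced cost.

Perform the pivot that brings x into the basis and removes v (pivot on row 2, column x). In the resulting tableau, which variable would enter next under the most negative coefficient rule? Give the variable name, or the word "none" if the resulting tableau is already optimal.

w

Pivot element 1/6. New z-row = old z-row − (-3/2)·(row 2/(1/6)).
Updated z-row coefficients: x: 0, y: 14, w: -2, v: 9, s1: 0, s2: 3, s3: 0.
The most negative is -2 in column w, so w would enter next.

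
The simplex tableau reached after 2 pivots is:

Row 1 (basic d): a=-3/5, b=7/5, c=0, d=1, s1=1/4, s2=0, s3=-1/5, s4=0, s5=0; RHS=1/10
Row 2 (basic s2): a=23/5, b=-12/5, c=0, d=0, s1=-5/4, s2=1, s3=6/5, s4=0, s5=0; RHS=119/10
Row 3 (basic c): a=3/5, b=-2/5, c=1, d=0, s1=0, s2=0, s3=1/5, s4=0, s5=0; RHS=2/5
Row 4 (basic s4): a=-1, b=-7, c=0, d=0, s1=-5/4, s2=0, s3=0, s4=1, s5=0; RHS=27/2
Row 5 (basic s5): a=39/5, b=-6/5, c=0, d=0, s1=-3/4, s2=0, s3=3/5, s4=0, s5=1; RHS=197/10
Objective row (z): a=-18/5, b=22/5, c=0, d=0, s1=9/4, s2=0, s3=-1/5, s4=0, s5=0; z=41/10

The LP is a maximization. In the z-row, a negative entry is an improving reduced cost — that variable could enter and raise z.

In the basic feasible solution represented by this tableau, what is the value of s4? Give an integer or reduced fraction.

s4 is basic (row 4); its value is the RHS of that row: 27/2.

27/2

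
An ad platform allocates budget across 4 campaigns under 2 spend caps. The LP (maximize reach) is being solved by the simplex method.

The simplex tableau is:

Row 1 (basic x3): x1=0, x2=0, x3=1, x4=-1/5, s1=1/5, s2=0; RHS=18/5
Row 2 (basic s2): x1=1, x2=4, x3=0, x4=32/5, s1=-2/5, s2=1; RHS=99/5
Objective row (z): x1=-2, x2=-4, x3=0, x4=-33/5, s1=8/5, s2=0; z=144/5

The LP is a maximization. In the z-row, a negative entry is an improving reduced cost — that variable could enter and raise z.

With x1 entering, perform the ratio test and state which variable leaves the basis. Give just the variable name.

s2

Ratios: row 1 (x3): entry 0 ≤ 0, skip; row 2 (s2): (99/5)/1 = 99/5.
Minimum ratio 99/5 is in the s2 row, so s2 leaves.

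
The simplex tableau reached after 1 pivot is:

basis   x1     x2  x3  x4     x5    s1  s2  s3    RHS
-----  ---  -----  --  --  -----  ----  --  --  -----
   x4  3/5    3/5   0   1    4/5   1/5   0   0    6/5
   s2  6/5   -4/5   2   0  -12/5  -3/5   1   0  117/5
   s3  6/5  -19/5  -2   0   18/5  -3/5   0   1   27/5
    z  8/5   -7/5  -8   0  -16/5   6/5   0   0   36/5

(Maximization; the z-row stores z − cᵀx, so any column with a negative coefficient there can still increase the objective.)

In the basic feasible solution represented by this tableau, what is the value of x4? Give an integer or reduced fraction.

6/5

x4 is basic (row 1); its value is the RHS of that row: 6/5.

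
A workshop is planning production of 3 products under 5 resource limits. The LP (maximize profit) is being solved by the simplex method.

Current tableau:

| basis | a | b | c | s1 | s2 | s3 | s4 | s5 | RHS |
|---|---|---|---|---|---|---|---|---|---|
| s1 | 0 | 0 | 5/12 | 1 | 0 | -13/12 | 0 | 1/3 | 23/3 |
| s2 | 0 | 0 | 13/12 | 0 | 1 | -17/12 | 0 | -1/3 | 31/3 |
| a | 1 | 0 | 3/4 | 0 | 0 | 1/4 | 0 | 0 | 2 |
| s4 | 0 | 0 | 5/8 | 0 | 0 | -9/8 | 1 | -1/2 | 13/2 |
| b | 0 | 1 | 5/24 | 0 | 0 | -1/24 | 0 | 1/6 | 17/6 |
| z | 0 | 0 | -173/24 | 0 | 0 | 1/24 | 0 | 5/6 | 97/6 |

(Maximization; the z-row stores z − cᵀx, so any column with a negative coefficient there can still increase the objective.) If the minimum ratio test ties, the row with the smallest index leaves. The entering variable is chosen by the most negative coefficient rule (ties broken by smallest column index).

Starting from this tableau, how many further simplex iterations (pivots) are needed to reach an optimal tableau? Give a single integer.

1

pivot: c in, a out → z = 637/18
No improving column remains; optimal.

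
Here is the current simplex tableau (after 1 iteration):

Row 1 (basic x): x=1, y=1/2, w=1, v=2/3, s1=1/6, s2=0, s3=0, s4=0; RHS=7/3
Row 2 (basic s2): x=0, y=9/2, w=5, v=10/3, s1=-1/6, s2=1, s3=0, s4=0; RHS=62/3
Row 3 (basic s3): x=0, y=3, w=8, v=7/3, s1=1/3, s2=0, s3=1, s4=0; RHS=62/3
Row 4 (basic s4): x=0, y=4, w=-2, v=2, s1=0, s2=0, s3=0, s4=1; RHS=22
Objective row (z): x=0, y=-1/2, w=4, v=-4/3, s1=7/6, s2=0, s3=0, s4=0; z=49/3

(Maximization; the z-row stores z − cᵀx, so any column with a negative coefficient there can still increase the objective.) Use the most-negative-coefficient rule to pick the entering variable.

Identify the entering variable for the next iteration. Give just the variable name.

v

Objective-row coefficients: x: 0, y: -1/2, w: 4, v: -4/3, s1: 7/6, s2: 0, s3: 0, s4: 0.
The most negative is -4/3 in column v, so v enters.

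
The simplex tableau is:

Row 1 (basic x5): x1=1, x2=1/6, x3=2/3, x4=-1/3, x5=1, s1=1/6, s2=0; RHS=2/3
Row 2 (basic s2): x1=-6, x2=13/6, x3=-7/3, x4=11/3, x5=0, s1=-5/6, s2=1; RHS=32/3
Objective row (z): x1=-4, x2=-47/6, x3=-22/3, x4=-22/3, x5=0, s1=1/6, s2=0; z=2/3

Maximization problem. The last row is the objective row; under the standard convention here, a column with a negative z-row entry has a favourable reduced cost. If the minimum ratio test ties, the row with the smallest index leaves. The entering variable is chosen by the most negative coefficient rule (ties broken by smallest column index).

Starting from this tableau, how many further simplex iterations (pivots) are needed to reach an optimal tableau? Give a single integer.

pivot: x2 in, x5 out → z = 32
pivot: x4 in, s2 out → z = 151/4
pivot: x1 in, x2 out → z = 398/5
No improving column remains; optimal.

3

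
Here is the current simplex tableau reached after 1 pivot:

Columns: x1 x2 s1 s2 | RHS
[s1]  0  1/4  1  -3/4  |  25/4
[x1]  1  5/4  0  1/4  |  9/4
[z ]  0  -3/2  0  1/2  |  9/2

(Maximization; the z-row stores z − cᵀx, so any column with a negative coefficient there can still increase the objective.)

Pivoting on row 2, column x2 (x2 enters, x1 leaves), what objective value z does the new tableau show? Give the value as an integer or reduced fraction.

Minimum ratio for x2: (9/4)/(5/4) = 9/5.
z changes by −(z-row coeff of x2)·ratio = −(-3/2)·(9/5) = 27/10.
New z = 9/2 + (27/10) = 36/5.

36/5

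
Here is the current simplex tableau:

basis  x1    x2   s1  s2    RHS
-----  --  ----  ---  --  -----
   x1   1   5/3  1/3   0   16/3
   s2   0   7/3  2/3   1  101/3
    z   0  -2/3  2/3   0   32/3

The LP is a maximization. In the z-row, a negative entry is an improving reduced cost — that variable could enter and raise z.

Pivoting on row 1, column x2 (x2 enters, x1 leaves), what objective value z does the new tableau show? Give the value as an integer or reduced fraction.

Minimum ratio for x2: (16/3)/(5/3) = 16/5.
z changes by −(z-row coeff of x2)·ratio = −(-2/3)·(16/5) = 32/15.
New z = 32/3 + (32/15) = 64/5.

64/5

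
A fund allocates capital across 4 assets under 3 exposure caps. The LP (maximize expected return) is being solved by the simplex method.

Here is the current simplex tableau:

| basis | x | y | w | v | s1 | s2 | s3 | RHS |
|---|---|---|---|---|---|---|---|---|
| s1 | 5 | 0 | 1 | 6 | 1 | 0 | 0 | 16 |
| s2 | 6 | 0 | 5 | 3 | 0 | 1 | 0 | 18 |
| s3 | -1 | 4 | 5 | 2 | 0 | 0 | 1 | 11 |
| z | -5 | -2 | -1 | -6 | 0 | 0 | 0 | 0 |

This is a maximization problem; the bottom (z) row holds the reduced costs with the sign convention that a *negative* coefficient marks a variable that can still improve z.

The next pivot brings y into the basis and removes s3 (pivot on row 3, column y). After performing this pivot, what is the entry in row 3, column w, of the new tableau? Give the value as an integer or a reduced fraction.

5/4

Pivot element is row 3, column y: 4.
Normalize row 3: new (row 3, w) = 5/4 = 5/4.
Row 3 is the pivot row, so the entry is 5/4.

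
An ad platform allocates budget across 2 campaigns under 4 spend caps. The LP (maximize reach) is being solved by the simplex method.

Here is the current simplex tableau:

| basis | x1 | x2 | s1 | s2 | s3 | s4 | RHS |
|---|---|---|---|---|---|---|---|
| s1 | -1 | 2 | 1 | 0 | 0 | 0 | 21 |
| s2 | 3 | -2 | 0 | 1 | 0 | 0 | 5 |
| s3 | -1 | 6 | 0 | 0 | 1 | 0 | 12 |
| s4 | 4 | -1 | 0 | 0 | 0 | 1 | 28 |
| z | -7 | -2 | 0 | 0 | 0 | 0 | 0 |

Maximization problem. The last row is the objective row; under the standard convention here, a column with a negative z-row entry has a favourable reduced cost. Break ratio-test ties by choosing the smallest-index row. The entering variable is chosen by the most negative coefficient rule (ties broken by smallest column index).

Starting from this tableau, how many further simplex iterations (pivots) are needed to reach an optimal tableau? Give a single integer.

2

pivot: x1 in, s2 out → z = 35/3
pivot: x2 in, s3 out → z = 115/4
No improving column remains; optimal.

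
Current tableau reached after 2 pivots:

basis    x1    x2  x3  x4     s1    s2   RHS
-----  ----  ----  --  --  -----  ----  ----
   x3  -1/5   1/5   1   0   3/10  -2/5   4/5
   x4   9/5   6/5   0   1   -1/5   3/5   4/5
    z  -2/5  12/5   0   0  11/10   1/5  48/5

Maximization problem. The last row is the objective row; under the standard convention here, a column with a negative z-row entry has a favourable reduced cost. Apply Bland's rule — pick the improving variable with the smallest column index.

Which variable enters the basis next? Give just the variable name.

Objective-row coefficients: x1: -2/5, x2: 12/5, x3: 0, x4: 0, s1: 11/10, s2: 1/5.
Improving columns: x1. Bland's rule picks the smallest column index → x1.

x1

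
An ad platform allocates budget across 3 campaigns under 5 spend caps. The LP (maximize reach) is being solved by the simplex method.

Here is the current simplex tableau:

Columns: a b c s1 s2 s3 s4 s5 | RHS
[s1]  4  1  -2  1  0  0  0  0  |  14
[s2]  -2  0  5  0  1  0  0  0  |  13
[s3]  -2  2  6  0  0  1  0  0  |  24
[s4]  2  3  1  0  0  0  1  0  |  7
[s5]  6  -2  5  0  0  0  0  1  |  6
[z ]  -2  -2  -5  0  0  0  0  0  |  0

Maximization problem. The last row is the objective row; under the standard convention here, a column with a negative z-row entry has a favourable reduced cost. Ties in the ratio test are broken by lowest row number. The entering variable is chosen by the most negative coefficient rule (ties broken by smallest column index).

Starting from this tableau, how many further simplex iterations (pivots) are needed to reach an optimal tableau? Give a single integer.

pivot: c in, s5 out → z = 6
pivot: b in, s4 out → z = 218/17
No improving column remains; optimal.

2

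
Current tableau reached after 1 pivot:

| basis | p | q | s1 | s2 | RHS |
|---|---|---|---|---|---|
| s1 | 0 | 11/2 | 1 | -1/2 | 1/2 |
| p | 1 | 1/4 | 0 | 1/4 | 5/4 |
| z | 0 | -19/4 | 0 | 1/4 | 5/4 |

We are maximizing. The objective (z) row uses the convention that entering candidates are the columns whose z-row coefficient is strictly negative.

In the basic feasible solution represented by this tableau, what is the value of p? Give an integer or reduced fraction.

5/4

p is basic (row 2); its value is the RHS of that row: 5/4.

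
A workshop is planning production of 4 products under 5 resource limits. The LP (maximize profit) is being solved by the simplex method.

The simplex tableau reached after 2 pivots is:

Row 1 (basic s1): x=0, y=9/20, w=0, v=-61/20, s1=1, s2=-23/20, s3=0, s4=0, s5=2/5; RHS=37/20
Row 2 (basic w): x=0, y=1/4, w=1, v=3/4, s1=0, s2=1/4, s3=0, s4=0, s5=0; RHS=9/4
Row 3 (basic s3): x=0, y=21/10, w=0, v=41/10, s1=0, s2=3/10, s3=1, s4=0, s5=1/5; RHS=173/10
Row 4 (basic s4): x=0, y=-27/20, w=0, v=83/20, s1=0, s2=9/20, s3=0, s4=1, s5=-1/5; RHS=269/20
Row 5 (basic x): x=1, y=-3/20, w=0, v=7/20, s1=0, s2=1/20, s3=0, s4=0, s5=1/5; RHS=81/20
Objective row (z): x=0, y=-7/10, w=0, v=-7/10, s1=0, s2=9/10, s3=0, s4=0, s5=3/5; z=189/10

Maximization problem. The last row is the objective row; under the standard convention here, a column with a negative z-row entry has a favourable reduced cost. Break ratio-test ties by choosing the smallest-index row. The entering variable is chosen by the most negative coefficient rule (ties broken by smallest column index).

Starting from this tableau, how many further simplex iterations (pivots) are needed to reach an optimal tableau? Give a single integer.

pivot: y in, s1 out → z = 196/9
pivot: v in, s3 out → z = 4018/165
No improving column remains; optimal.

2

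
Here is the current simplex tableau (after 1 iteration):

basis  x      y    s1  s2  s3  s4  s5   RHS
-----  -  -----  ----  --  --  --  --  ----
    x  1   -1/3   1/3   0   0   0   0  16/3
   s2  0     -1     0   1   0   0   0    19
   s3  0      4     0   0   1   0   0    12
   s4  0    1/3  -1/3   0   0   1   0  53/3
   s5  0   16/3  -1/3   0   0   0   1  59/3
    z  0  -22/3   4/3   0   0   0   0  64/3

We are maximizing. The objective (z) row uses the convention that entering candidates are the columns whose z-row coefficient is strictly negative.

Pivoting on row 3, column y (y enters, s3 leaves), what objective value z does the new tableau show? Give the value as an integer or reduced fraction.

130/3

Minimum ratio for y: 12/4 = 3.
z changes by −(z-row coeff of y)·ratio = −(-22/3)·3 = 22.
New z = 64/3 + 22 = 130/3.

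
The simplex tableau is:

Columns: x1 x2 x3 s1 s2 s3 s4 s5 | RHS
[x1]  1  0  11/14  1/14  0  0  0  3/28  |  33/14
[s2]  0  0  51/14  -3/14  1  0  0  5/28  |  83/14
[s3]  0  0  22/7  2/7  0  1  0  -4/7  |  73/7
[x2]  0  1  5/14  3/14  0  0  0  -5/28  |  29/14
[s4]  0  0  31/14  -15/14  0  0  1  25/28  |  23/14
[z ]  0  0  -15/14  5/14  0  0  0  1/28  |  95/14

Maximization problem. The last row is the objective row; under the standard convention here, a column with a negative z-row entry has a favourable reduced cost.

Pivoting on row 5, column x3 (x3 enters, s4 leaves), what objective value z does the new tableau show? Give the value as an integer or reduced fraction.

235/31

Minimum ratio for x3: (23/14)/(31/14) = 23/31.
z changes by −(z-row coeff of x3)·ratio = −(-15/14)·(23/31) = 345/434.
New z = 95/14 + (345/434) = 235/31.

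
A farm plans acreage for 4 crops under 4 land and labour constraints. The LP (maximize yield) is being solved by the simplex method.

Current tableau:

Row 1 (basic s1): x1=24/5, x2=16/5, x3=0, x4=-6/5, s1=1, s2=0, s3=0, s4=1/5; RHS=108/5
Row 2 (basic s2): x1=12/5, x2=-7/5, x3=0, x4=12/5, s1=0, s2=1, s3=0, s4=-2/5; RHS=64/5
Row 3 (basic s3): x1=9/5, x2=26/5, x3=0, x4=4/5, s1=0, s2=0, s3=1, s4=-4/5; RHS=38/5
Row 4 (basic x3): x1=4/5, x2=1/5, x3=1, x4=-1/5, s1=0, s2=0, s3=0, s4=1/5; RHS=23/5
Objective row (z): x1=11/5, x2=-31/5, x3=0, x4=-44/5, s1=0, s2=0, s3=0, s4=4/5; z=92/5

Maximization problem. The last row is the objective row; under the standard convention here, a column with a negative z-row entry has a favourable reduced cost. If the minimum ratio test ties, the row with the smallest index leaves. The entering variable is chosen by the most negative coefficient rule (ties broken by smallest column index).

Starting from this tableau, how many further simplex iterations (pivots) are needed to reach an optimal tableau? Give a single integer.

3

pivot: x4 in, s2 out → z = 196/3
pivot: x2 in, s3 out → z = 72
pivot: s4 in, x3 out → z = 407/3
No improving column remains; optimal.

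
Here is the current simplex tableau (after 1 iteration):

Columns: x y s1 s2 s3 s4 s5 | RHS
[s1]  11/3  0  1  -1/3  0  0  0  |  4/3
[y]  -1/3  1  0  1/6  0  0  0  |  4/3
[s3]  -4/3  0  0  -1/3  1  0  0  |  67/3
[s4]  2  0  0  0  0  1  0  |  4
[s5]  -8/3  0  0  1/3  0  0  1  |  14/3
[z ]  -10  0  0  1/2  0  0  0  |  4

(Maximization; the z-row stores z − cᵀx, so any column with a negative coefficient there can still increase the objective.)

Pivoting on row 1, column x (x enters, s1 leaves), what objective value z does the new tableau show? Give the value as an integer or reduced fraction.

84/11

Minimum ratio for x: (4/3)/(11/3) = 4/11.
z changes by −(z-row coeff of x)·ratio = −(-10)·(4/11) = 40/11.
New z = 4 + (40/11) = 84/11.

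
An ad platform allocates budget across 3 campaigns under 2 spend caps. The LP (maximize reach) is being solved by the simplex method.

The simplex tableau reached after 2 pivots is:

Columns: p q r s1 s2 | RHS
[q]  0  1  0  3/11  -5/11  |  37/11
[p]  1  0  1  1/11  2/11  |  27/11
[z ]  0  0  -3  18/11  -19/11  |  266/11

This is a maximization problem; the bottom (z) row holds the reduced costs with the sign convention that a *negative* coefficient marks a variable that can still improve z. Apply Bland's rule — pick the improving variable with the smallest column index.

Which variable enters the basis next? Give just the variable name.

Objective-row coefficients: p: 0, q: 0, r: -3, s1: 18/11, s2: -19/11.
Improving columns: r, s2. Bland's rule picks the smallest column index → r.

r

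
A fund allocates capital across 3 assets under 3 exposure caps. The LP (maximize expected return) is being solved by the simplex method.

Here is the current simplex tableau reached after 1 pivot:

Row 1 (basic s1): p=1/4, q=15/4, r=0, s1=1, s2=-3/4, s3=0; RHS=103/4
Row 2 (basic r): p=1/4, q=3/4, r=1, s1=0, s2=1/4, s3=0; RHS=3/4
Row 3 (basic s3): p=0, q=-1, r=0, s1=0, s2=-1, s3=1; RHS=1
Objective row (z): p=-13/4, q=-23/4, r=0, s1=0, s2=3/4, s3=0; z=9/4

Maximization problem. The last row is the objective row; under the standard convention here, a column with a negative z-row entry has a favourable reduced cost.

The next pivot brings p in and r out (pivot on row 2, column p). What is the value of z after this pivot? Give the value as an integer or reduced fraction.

Minimum ratio for p: (3/4)/(1/4) = 3.
z changes by −(z-row coeff of p)·ratio = −(-13/4)·3 = 39/4.
New z = 9/4 + (39/4) = 12.

12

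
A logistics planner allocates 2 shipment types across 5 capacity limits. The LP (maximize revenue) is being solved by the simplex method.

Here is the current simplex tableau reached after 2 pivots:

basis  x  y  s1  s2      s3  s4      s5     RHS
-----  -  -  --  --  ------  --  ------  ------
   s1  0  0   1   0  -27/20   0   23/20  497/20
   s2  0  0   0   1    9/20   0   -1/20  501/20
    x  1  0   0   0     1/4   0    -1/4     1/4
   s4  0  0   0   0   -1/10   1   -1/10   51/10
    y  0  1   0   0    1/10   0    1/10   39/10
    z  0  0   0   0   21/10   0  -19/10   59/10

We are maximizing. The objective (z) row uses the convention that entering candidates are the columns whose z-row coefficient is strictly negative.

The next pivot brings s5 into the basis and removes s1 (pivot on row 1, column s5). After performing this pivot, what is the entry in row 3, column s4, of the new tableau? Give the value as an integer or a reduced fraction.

Pivot element is row 1, column s5: 23/20.
Normalize row 1: new (row 1, s4) = 0/(23/20) = 0.
row 3 ← row 3 − (-1/4)·(new row 1): 0 − (-1/4)·0 = 0.

0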